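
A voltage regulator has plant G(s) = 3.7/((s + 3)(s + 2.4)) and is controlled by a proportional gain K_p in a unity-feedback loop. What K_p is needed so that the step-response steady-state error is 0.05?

The loop is type 0, so e_ss(step) = 1/(1 + K_pos) with K_pos = K_p·G(0).
G(0) = 0.5139. Require 1/(1 + K_p·0.5139) = 0.05, so 1 + 0.5139·K_p = 20.
K_p = (20 − 1)/0.5139 = 37.

K_p = 37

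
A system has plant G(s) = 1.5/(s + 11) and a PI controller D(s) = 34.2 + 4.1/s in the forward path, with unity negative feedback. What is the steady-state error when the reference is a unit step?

0

The open loop D(s)G(s) has a pole at the origin (type 1), so the static position error constant is infinite and e_ss = 1/(1+∞) = 0.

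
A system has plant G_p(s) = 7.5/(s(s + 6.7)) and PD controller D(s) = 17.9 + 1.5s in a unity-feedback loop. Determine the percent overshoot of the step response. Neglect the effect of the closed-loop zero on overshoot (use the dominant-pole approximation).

Forward path: (17.9 + 1.5s)·7.5/(s(s+6.7)). The closed-loop characteristic equation is s² + (6.7 + 7.5·1.5)s + 7.5·17.9 = 0.
That is s² + 17.95s + 134.2 = 0, so ω_n = 11.59 rad/s and ζ = 17.95/(2·11.59) = 0.7746.
%OS = 100·exp(−πζ/√(1−ζ²)) = 2.13%.

2.13%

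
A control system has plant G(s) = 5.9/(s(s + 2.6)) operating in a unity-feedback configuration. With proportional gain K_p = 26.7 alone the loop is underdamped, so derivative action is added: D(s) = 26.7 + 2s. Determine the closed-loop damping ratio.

ζ = 0.574

Forward path: (26.7 + 2s)·5.9/(s(s+2.6)). The closed-loop characteristic equation is s² + (2.6 + 5.9·2)s + 5.9·26.7 = 0.
That is s² + 14.4s + 157.5 = 0, so ω_n = 12.55 rad/s and ζ = 14.4/(2·12.55) = 0.5737.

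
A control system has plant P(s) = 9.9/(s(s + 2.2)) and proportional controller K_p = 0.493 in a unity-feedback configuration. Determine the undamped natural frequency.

ω_n = 2.21 rad/s

With unity feedback the closed-loop characteristic equation is s² + 2.2s + 0.493·9.9 = s² + 2.2s + 4.881 = 0.
Matching s² + 2ζω_n s + ω_n²: ω_n = √4.881 = 2.209 rad/s and 2ζω_n = 2.2, so ζ = 2.2/(2·2.209) = 0.498.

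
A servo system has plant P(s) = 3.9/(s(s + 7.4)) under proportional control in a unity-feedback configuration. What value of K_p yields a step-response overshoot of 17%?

From %OS = 100·exp(−πζ/√(1−ζ²)) = 17%, ζ = −ln(0.17)/√(π²+ln²(0.17)) = 0.4913.
Characteristic equation s² + 7.4s + 3.9K_p = 0 gives ζ = 7.4/(2√(3.9K_p)).
Setting ζ = 0.4913: √(3.9K_p) = 7.4/(2·0.4913) = 7.531, so K_p = 56.72/3.9 = 14.5.

K_p = 14.5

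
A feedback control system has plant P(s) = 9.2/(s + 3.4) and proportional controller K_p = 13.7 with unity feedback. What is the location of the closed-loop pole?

Closed-loop transfer function: T(s) = K_p·P(s)/(1 + K_p·P(s)) = 126/(s + 3.4 + 126) = 126/(s + 129.4).
The closed-loop pole is at s = −129.4.

s = -129.4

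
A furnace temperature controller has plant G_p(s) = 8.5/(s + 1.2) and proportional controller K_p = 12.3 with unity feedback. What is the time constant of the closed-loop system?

τ = 0.00946 s

Closed-loop transfer function: T(s) = K_p·G_p(s)/(1 + K_p·G_p(s)) = 104.6/(s + 1.2 + 104.6) = 104.6/(s + 105.8).
Time constant τ = 1/105.8 = 0.00946 s.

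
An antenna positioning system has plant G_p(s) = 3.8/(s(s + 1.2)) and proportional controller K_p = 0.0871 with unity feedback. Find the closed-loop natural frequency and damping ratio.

ω_n = 0.575 rad/s, ζ = 1.04

With unity feedback the closed-loop characteristic equation is s² + 1.2s + 0.0871·3.8 = s² + 1.2s + 0.331 = 0.
Matching s² + 2ζω_n s + ω_n²: ω_n = √0.331 = 0.5753 rad/s and 2ζω_n = 1.2, so ζ = 1.2/(2·0.5753) = 1.04.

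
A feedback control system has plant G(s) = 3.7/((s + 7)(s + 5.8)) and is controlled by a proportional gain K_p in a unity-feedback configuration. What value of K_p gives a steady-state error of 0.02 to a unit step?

The loop is type 0, so e_ss(step) = 1/(1 + K_pos) with K_pos = K_p·G(0).
G(0) = 0.09113. Require 1/(1 + K_p·0.09113) = 0.02, so 1 + 0.09113·K_p = 50.
K_p = (50 − 1)/0.09113 = 538.

K_p = 538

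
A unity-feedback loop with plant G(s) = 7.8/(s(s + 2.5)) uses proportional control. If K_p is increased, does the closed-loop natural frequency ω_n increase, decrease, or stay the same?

increase

ω_n = √(7.8·K_p), which grows with K_p.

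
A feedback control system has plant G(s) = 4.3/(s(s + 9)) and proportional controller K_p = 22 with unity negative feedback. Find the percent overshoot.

19.4%

Closed-loop characteristic equation: s² + 9s + 94.6 = 0, so ω_n = 9.726 rad/s and ζ = 9/(2·9.726) = 0.4627.
%OS = 100·exp(−πζ/√(1−ζ²)) = 100·exp(−π·0.4627/√0.7859) = 19.4%.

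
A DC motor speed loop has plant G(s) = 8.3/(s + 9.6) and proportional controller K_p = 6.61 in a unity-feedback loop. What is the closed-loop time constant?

τ = 0.0155 s

Closed-loop transfer function: T(s) = K_p·G(s)/(1 + K_p·G(s)) = 54.86/(s + 9.6 + 54.86) = 54.86/(s + 64.46).
Time constant τ = 1/64.46 = 0.0155 s.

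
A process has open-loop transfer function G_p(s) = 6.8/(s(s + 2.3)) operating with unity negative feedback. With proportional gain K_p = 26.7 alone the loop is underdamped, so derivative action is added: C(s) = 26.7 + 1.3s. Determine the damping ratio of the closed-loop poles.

ζ = 0.413

Forward path: (26.7 + 1.3s)·6.8/(s(s+2.3)). The closed-loop characteristic equation is s² + (2.3 + 6.8·1.3)s + 6.8·26.7 = 0.
That is s² + 11.14s + 181.6 = 0, so ω_n = 13.47 rad/s and ζ = 11.14/(2·13.47) = 0.4134.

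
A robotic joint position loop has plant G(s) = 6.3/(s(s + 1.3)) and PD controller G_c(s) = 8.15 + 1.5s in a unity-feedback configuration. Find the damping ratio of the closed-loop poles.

ζ = 0.75

Forward path: (8.15 + 1.5s)·6.3/(s(s+1.3)). The closed-loop characteristic equation is s² + (1.3 + 6.3·1.5)s + 6.3·8.15 = 0.
That is s² + 10.75s + 51.34 = 0, so ω_n = 7.166 rad/s and ζ = 10.75/(2·7.166) = 0.7501.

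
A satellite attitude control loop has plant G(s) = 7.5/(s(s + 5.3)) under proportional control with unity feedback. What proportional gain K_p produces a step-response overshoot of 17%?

From %OS = 100·exp(−πζ/√(1−ζ²)) = 17%, ζ = −ln(0.17)/√(π²+ln²(0.17)) = 0.4913.
Characteristic equation s² + 5.3s + 7.5K_p = 0 gives ζ = 5.3/(2√(7.5K_p)).
Setting ζ = 0.4913: √(7.5K_p) = 5.3/(2·0.4913) = 5.394, so K_p = 29.1/7.5 = 3.88.

K_p = 3.88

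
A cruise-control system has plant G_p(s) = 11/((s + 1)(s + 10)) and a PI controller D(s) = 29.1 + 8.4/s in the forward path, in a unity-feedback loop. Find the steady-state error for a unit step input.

0

The open loop D(s)G_p(s) has a pole at the origin (type 1), so the static position error constant is infinite and e_ss = 1/(1+∞) = 0.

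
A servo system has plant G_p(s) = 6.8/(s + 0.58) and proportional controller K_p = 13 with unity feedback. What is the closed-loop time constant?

τ = 0.0112 s

Closed-loop transfer function: T(s) = K_p·G_p(s)/(1 + K_p·G_p(s)) = 88.4/(s + 0.58 + 88.4) = 88.4/(s + 88.98).
Time constant τ = 1/88.98 = 0.0112 s.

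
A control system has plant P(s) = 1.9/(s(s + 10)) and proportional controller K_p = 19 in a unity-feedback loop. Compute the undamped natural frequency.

ω_n = 6.01 rad/s

The closed-loop denominator is s(s+10) + 19·1.9 = s² + 10s + 36.1.
So ω_n² = 36.1 ⇒ ω_n = 6.008 rad/s, and ζ = 10/(2ω_n) = 0.832.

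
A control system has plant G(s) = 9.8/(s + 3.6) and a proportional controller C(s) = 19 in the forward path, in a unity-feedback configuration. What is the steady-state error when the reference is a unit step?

The loop is type 0. Static position error constant K_pos = C(0)·G(0) = 19·2.722 = 51.72.
Steady-state error to a unit step: e_ss = 1/(1+K_pos) = 1/52.72 = 0.019.

0.019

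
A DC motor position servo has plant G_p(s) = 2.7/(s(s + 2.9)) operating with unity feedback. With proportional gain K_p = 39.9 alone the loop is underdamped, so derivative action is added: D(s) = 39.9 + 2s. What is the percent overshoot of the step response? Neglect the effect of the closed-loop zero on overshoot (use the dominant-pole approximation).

Forward path: (39.9 + 2s)·2.7/(s(s+2.9)). The closed-loop characteristic equation is s² + (2.9 + 2.7·2)s + 2.7·39.9 = 0.
That is s² + 8.3s + 107.7 = 0, so ω_n = 10.38 rad/s and ζ = 8.3/(2·10.38) = 0.3998.
%OS = 100·exp(−πζ/√(1−ζ²)) = 25.4%.

25.4%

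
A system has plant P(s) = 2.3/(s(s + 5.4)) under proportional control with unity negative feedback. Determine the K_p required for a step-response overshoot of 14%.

K_p = 11.3

From %OS = 100·exp(−πζ/√(1−ζ²)) = 14%, ζ = −ln(0.14)/√(π²+ln²(0.14)) = 0.5305.
Characteristic equation s² + 5.4s + 2.3K_p = 0 gives ζ = 5.4/(2√(2.3K_p)).
Setting ζ = 0.5305: √(2.3K_p) = 5.4/(2·0.5305) = 5.089, so K_p = 25.9/2.3 = 11.3.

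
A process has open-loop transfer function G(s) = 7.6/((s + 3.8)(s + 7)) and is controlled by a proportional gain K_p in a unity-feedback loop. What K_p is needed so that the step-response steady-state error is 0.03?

K_p = 113

For a type-0 loop with proportional control, e_ss = 1/(1 + K_p·G(0)).
G(0) = 0.2857. Require 1/(1 + K_p·0.2857) = 0.03, so 1 + 0.2857·K_p = 33.33.
K_p = (33.33 − 1)/0.2857 = 113.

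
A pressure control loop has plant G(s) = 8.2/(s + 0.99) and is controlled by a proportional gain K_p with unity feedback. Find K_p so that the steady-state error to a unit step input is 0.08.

K_p = 1.39

The loop is type 0, so e_ss(step) = 1/(1 + K_pos) with K_pos = K_p·G(0).
G(0) = 8.283. Require 1/(1 + K_p·8.283) = 0.08, so 1 + 8.283·K_p = 12.5.
K_p = (12.5 − 1)/8.283 = 1.39.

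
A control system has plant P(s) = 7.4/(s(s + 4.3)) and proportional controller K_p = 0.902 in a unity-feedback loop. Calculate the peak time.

Closed-loop characteristic equation: s² + 4.3s + 6.675 = 0, so ω_n = 2.584 rad/s and ζ = 4.3/(2·2.584) = 0.8322.
Damped frequency ω_d = ω_n√(1−ζ²) = 1.433 rad/s, so peak time T_p = π/ω_d = 2.19 s.

T_p = 2.19 s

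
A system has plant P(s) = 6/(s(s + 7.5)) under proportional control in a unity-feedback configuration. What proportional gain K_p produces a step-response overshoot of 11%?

From %OS = 100·exp(−πζ/√(1−ζ²)) = 11%, ζ = −ln(0.11)/√(π²+ln²(0.11)) = 0.5749.
Characteristic equation s² + 7.5s + 6K_p = 0 gives ζ = 7.5/(2√(6K_p)).
Setting ζ = 0.5749: √(6K_p) = 7.5/(2·0.5749) = 6.523, so K_p = 42.55/6 = 7.09.

K_p = 7.09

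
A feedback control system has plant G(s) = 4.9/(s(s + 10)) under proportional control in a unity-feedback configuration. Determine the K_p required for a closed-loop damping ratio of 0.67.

Closed-loop characteristic equation: s² + 10s + K_p·4.9 = 0.
So ω_n = √(4.9K_p) and 2ζω_n = 10, giving ζ = 10/(2√(4.9K_p)).
Setting ζ = 0.67: √(4.9K_p) = 10/(2·0.67) = 7.463, so K_p = 55.69/4.9 = 11.4.

K_p = 11.4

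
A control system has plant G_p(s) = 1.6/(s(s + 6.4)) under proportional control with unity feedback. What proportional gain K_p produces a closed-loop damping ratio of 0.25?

K_p = 102

Closed-loop characteristic equation: s² + 6.4s + K_p·1.6 = 0.
So ω_n = √(1.6K_p) and 2ζω_n = 6.4, giving ζ = 6.4/(2√(1.6K_p)).
Setting ζ = 0.25: √(1.6K_p) = 6.4/(2·0.25) = 12.8, so K_p = 163.8/1.6 = 102.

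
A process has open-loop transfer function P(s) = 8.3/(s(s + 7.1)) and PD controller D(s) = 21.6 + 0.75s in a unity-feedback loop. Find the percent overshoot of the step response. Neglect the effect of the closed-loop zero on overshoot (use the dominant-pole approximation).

16.5%

Forward path: (21.6 + 0.75s)·8.3/(s(s+7.1)). The closed-loop characteristic equation is s² + (7.1 + 8.3·0.75)s + 8.3·21.6 = 0.
That is s² + 13.32s + 179.3 = 0, so ω_n = 13.39 rad/s and ζ = 13.32/(2·13.39) = 0.4976.
%OS = 100·exp(−πζ/√(1−ζ²)) = 16.5%.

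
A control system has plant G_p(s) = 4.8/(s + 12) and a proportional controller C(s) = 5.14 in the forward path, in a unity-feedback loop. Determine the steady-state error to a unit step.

The loop is type 0. Static position error constant K_pos = C(0)·G_p(0) = 5.14·0.4 = 2.056.
Steady-state error to a unit step: e_ss = 1/(1+K_pos) = 1/3.056 = 0.327.

0.327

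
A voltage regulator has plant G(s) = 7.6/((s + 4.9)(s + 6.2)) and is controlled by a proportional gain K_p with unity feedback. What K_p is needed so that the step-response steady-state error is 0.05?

The loop is type 0, so e_ss(step) = 1/(1 + K_pos) with K_pos = K_p·G(0).
G(0) = 0.2502. Require 1/(1 + K_p·0.2502) = 0.05, so 1 + 0.2502·K_p = 20.
K_p = (20 − 1)/0.2502 = 76.

K_p = 76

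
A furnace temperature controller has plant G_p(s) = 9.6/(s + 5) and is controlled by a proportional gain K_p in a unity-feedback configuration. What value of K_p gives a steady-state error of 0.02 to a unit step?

Steady-state error for a unit step on this type-0 loop is 1/(1 + K_p·G_p(0)).
G_p(0) = 1.92. Require 1/(1 + K_p·1.92) = 0.02, so 1 + 1.92·K_p = 50.
K_p = (50 − 1)/1.92 = 25.5.

K_p = 25.5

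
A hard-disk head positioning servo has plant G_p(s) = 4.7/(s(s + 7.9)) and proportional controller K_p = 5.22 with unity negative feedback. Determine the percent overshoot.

1.57%

The closed-loop denominator s² + 7.9s + 24.53 gives ω_n = √24.53 = 4.953 and ζ = 7.9/(2ω_n) = 0.7975.
%OS = 100·exp(−πζ/√(1−ζ²)) = 100·exp(−π·0.7975/√0.364) = 1.57%.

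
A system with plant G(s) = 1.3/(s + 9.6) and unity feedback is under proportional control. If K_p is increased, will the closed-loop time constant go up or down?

decrease

The closed-loop bandwidth 9.6+K_p·1.3 grows with K_p, so τ shrinks.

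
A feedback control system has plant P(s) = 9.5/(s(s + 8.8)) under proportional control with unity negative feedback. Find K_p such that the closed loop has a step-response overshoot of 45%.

K_p = 33.6

From %OS = 100·exp(−πζ/√(1−ζ²)) = 45%, ζ = −ln(0.45)/√(π²+ln²(0.45)) = 0.2463.
Characteristic equation s² + 8.8s + 9.5K_p = 0 gives ζ = 8.8/(2√(9.5K_p)).
Setting ζ = 0.2463: √(9.5K_p) = 8.8/(2·0.2463) = 17.86, so K_p = 319/9.5 = 33.6.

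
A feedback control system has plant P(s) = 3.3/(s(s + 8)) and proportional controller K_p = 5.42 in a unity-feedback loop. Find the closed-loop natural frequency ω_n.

1 + K_p·P(s) = 0 gives s² + 8s + 17.89 = 0.
So ω_n² = 17.89 ⇒ ω_n = 4.229 rad/s, and ζ = 8/(2ω_n) = 0.946.

ω_n = 4.23 rad/s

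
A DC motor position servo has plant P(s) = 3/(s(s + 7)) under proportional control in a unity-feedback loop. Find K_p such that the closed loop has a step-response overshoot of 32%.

From %OS = 100·exp(−πζ/√(1−ζ²)) = 32%, ζ = −ln(0.32)/√(π²+ln²(0.32)) = 0.341.
Characteristic equation s² + 7s + 3K_p = 0 gives ζ = 7/(2√(3K_p)).
Setting ζ = 0.341: √(3K_p) = 7/(2·0.341) = 10.27, so K_p = 105.4/3 = 35.1.

K_p = 35.1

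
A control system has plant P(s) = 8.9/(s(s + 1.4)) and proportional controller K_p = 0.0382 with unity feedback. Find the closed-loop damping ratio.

ζ = 1.2

1 + K_p·P(s) = 0 gives s² + 1.4s + 0.34 = 0.
Matching s² + 2ζω_n s + ω_n²: ω_n = √0.34 = 0.5831 rad/s and 2ζω_n = 1.4, so ζ = 1.4/(2·0.5831) = 1.2.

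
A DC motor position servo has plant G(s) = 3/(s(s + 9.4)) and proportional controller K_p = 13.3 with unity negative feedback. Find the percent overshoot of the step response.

3.02%

The closed-loop denominator s² + 9.4s + 39.9 gives ω_n = √39.9 = 6.317 and ζ = 9.4/(2ω_n) = 0.7441.
%OS = 100·exp(−πζ/√(1−ζ²)) = 100·exp(−π·0.7441/√0.4464) = 3.02%.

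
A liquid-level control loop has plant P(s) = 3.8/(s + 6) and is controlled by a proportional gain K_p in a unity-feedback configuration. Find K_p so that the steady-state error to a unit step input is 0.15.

K_p = 8.95

For a type-0 loop with proportional control, e_ss = 1/(1 + K_p·P(0)).
P(0) = 0.6333. Require 1/(1 + K_p·0.6333) = 0.15, so 1 + 0.6333·K_p = 6.667.
K_p = (6.667 − 1)/0.6333 = 8.95.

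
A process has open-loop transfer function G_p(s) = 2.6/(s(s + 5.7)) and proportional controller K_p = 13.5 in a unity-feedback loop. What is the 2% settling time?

Closed-loop characteristic equation: s² + 5.7s + 35.1 = 0, so ω_n = 5.925 rad/s and ζ = 5.7/(2·5.925) = 0.4811.
2% settling time T_s ≈ 4/(ζω_n) = 4/2.85 = 1.4 s.

T_s ≈ 1.4 s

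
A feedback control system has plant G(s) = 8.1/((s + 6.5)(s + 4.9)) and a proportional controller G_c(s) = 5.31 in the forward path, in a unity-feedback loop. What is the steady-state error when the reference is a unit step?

The loop is type 0. Static position error constant K_pos = G_c(0)·G(0) = 5.31·0.2543 = 1.35.
Steady-state error to a unit step: e_ss = 1/(1+K_pos) = 1/2.35 = 0.425.

0.425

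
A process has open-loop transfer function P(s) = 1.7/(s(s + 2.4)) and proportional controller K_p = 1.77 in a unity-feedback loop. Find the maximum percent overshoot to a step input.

The closed-loop denominator s² + 2.4s + 3.009 gives ω_n = √3.009 = 1.735 and ζ = 2.4/(2ω_n) = 0.6918.
%OS = 100·exp(−πζ/√(1−ζ²)) = 100·exp(−π·0.6918/√0.5214) = 4.93%.

4.93%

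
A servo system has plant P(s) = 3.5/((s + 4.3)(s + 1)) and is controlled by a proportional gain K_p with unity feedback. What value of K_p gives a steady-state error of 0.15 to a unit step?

K_p = 6.96

The loop is type 0, so e_ss(step) = 1/(1 + K_pos) with K_pos = K_p·P(0).
P(0) = 0.814. Require 1/(1 + K_p·0.814) = 0.15, so 1 + 0.814·K_p = 6.667.
K_p = (6.667 − 1)/0.814 = 6.96.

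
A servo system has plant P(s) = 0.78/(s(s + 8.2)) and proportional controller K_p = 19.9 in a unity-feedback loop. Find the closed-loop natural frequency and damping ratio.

With unity feedback the closed-loop characteristic equation is s² + 8.2s + 19.9·0.78 = s² + 8.2s + 15.52 = 0.
Matching s² + 2ζω_n s + ω_n²: ω_n = √15.52 = 3.94 rad/s and 2ζω_n = 8.2, so ζ = 8.2/(2·3.94) = 1.04.

ω_n = 3.94 rad/s, ζ = 1.04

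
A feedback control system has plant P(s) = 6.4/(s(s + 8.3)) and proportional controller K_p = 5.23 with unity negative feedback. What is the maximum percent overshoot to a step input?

Closed-loop characteristic equation: s² + 8.3s + 33.47 = 0, so ω_n = 5.785 rad/s and ζ = 8.3/(2·5.785) = 0.7173.
%OS = 100·exp(−πζ/√(1−ζ²)) = 100·exp(−π·0.7173/√0.4855) = 3.94%.

3.94%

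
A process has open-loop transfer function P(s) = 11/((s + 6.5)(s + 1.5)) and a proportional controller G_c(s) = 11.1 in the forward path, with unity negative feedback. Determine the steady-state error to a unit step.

The loop is type 0. Static position error constant K_pos = G_c(0)·P(0) = 11.1·1.128 = 12.52.
Steady-state error to a unit step: e_ss = 1/(1+K_pos) = 1/13.52 = 0.0739.

0.0739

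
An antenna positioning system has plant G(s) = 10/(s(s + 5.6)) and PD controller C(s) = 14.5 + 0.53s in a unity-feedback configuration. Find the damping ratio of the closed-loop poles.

ζ = 0.453

Forward path: (14.5 + 0.53s)·10/(s(s+5.6)). The closed-loop characteristic equation is s² + (5.6 + 10·0.53)s + 10·14.5 = 0.
That is s² + 10.9s + 145 = 0, so ω_n = 12.04 rad/s and ζ = 10.9/(2·12.04) = 0.4526.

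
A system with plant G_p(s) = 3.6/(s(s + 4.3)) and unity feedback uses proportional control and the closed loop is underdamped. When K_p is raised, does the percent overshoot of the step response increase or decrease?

ζ = 4.3/(2√(3.6K_p)) decreases as K_p grows; lower damping means more overshoot.

increase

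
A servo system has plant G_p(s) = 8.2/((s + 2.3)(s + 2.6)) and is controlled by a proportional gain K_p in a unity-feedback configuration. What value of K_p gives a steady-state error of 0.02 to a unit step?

K_p = 35.7

The loop is type 0, so e_ss(step) = 1/(1 + K_pos) with K_pos = K_p·G_p(0).
G_p(0) = 1.371. Require 1/(1 + K_p·1.371) = 0.02, so 1 + 1.371·K_p = 50.
K_p = (50 − 1)/1.371 = 35.7.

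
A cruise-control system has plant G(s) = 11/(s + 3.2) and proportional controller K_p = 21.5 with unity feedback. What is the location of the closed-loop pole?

s = -239.7

Closed-loop transfer function: T(s) = K_p·G(s)/(1 + K_p·G(s)) = 236.5/(s + 3.2 + 236.5) = 236.5/(s + 239.7).
The closed-loop pole is at s = −239.7.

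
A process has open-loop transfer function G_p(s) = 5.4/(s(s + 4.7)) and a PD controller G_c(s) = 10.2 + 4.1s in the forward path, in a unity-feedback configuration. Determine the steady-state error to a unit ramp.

0.0853

The loop has one pole at the origin (type 1). Velocity error constant K_v = lim_{s→0} s·G_c(s)G_p(s) = 10.2·5.4/4.7 = 11.72.
Steady-state error to a unit ramp: e_ss = 1/K_v = 0.0853.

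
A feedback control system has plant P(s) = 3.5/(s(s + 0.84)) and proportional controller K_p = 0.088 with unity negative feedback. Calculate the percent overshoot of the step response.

From 1 + K_pP(s) = 0: s² + 0.84s + 0.308 = 0 ⇒ ω_n = 0.555, ζ = 0.7568.
%OS = 100·exp(−πζ/√(1−ζ²)) = 100·exp(−π·0.7568/√0.4273) = 2.63%.

2.63%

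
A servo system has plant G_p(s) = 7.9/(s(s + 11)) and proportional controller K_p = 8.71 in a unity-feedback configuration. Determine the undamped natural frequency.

ω_n = 8.3 rad/s

1 + K_p·G_p(s) = 0 gives s² + 11s + 68.81 = 0.
Matching s² + 2ζω_n s + ω_n²: ω_n = √68.81 = 8.295 rad/s and 2ζω_n = 11, so ζ = 11/(2·8.295) = 0.663.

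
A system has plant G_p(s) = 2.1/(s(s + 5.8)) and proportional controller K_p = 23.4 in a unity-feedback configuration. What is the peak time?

Closed-loop characteristic equation: s² + 5.8s + 49.14 = 0, so ω_n = 7.01 rad/s and ζ = 5.8/(2·7.01) = 0.4137.
Damped frequency ω_d = ω_n√(1−ζ²) = 6.382 rad/s, so peak time T_p = π/ω_d = 0.492 s.

T_p = 0.492 s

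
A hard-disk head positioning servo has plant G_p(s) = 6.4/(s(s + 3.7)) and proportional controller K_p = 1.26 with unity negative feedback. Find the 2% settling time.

T_s ≈ 2.16 s

The closed-loop denominator s² + 3.7s + 8.064 gives ω_n = √8.064 = 2.84 and ζ = 3.7/(2ω_n) = 0.6515.
2% settling time T_s ≈ 4/(ζω_n) = 4/1.85 = 2.16 s.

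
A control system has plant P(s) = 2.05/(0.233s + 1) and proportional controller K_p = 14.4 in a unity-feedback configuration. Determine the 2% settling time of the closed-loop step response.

Closed loop: T(s) = K_p·P/(1+K_p·P) = 29.52/(0.233s + 1 + 29.52), with pole at s = −(1 + 29.52)/0.233 = −131.
τ = 1/131 = 0.007634 s, so 2% settling time ≈ 4τ = 0.0305 s.

T_s ≈ 0.0305 s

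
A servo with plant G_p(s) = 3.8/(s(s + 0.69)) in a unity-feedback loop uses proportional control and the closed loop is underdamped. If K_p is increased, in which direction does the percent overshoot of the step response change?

increase

Characteristic equation s² + 0.69s + K_p·3.8 = 0: raising K_p raises ω_n while 2ζω_n = 0.69 is fixed, so ζ falls and overshoot grows.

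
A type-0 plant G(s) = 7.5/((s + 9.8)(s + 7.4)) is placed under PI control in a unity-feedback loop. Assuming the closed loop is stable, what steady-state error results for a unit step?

0

The PI controller's integrator makes the forward path type 1, so e_ss to a step is zero.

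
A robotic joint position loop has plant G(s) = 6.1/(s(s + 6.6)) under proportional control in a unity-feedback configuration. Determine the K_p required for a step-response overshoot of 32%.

From %OS = 100·exp(−πζ/√(1−ζ²)) = 32%, ζ = −ln(0.32)/√(π²+ln²(0.32)) = 0.341.
Characteristic equation s² + 6.6s + 6.1K_p = 0 gives ζ = 6.6/(2√(6.1K_p)).
Setting ζ = 0.341: √(6.1K_p) = 6.6/(2·0.341) = 9.679, so K_p = 93.67/6.1 = 15.4.

K_p = 15.4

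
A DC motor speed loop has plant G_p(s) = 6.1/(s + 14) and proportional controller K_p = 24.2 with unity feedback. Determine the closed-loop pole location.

Closed-loop transfer function: T(s) = K_p·G_p(s)/(1 + K_p·G_p(s)) = 147.6/(s + 14 + 147.6) = 147.6/(s + 161.6).
The closed-loop pole is at s = −161.6.

s = -161.6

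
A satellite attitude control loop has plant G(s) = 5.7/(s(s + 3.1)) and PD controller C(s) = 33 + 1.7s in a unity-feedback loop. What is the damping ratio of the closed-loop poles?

ζ = 0.466

Forward path: (33 + 1.7s)·5.7/(s(s+3.1)). The closed-loop characteristic equation is s² + (3.1 + 5.7·1.7)s + 5.7·33 = 0.
That is s² + 12.79s + 188.1 = 0, so ω_n = 13.71 rad/s and ζ = 12.79/(2·13.71) = 0.4663.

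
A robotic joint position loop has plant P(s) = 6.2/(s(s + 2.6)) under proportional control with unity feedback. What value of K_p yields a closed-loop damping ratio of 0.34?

K_p = 2.36

Closed-loop characteristic equation: s² + 2.6s + K_p·6.2 = 0.
So ω_n = √(6.2K_p) and 2ζω_n = 2.6, giving ζ = 2.6/(2√(6.2K_p)).
Setting ζ = 0.34: √(6.2K_p) = 2.6/(2·0.34) = 3.824, so K_p = 14.62/6.2 = 2.36.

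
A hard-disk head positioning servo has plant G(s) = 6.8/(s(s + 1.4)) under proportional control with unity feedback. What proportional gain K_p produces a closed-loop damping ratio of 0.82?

K_p = 0.107

Closed-loop characteristic equation: s² + 1.4s + K_p·6.8 = 0.
So ω_n = √(6.8K_p) and 2ζω_n = 1.4, giving ζ = 1.4/(2√(6.8K_p)).
Setting ζ = 0.82: √(6.8K_p) = 1.4/(2·0.82) = 0.8537, so K_p = 0.7287/6.8 = 0.107.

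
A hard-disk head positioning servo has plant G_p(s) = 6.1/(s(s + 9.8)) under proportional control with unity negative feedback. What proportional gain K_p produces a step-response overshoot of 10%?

From %OS = 100·exp(−πζ/√(1−ζ²)) = 10%, ζ = −ln(0.1)/√(π²+ln²(0.1)) = 0.5912.
Characteristic equation s² + 9.8s + 6.1K_p = 0 gives ζ = 9.8/(2√(6.1K_p)).
Setting ζ = 0.5912: √(6.1K_p) = 9.8/(2·0.5912) = 8.289, so K_p = 68.71/6.1 = 11.3.

K_p = 11.3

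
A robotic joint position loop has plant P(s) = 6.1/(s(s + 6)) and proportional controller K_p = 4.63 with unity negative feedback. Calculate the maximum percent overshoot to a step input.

11.7%

Closed-loop characteristic equation: s² + 6s + 28.24 = 0, so ω_n = 5.314 rad/s and ζ = 6/(2·5.314) = 0.5645.
%OS = 100·exp(−πζ/√(1−ζ²)) = 100·exp(−π·0.5645/√0.6813) = 11.7%.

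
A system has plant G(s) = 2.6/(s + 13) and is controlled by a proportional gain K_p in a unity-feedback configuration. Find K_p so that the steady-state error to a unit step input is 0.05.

K_p = 95

The loop is type 0, so e_ss(step) = 1/(1 + K_pos) with K_pos = K_p·G(0).
G(0) = 0.2. Require 1/(1 + K_p·0.2) = 0.05, so 1 + 0.2·K_p = 20.
K_p = (20 − 1)/0.2 = 95.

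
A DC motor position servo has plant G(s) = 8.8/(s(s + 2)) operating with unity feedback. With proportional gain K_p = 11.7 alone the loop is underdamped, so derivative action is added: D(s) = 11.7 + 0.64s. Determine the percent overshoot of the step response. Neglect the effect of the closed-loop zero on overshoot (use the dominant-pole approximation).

Forward path: (11.7 + 0.64s)·8.8/(s(s+2)). The closed-loop characteristic equation is s² + (2 + 8.8·0.64)s + 8.8·11.7 = 0.
That is s² + 7.632s + 103 = 0, so ω_n = 10.15 rad/s and ζ = 7.632/(2·10.15) = 0.3761.
%OS = 100·exp(−πζ/√(1−ζ²)) = 27.9%.

27.9%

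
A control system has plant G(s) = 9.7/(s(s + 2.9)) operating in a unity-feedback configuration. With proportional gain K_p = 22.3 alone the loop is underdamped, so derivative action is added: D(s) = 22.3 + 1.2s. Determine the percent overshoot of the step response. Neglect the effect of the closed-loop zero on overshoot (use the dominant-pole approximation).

16.8%

Forward path: (22.3 + 1.2s)·9.7/(s(s+2.9)). The closed-loop characteristic equation is s² + (2.9 + 9.7·1.2)s + 9.7·22.3 = 0.
That is s² + 14.54s + 216.3 = 0, so ω_n = 14.71 rad/s and ζ = 14.54/(2·14.71) = 0.4943.
%OS = 100·exp(−πζ/√(1−ζ²)) = 16.8%.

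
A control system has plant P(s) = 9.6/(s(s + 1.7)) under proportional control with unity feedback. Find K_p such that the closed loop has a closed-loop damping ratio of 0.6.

Closed-loop characteristic equation: s² + 1.7s + K_p·9.6 = 0.
So ω_n = √(9.6K_p) and 2ζω_n = 1.7, giving ζ = 1.7/(2√(9.6K_p)).
Setting ζ = 0.6: √(9.6K_p) = 1.7/(2·0.6) = 1.417, so K_p = 2.007/9.6 = 0.209.

K_p = 0.209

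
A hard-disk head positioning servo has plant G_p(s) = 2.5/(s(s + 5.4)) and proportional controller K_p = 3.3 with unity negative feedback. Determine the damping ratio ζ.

The closed-loop denominator is s(s+5.4) + 3.3·2.5 = s² + 5.4s + 8.25.
Matching s² + 2ζω_n s + ω_n²: ω_n = √8.25 = 2.872 rad/s and 2ζω_n = 5.4, so ζ = 5.4/(2·2.872) = 0.94.

ζ = 0.94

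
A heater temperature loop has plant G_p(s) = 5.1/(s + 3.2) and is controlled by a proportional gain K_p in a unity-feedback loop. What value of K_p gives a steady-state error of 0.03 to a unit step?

The loop is type 0, so e_ss(step) = 1/(1 + K_pos) with K_pos = K_p·G_p(0).
G_p(0) = 1.594. Require 1/(1 + K_p·1.594) = 0.03, so 1 + 1.594·K_p = 33.33.
K_p = (33.33 − 1)/1.594 = 20.3.

K_p = 20.3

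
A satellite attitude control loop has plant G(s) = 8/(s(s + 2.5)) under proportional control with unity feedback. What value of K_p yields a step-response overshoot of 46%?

From %OS = 100·exp(−πζ/√(1−ζ²)) = 46%, ζ = −ln(0.46)/√(π²+ln²(0.46)) = 0.24.
Characteristic equation s² + 2.5s + 8K_p = 0 gives ζ = 2.5/(2√(8K_p)).
Setting ζ = 0.24: √(8K_p) = 2.5/(2·0.24) = 5.209, so K_p = 27.14/8 = 3.39.

K_p = 3.39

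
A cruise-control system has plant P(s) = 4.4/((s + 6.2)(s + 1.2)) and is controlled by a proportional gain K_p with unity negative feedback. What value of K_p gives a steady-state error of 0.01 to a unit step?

The loop is type 0, so e_ss(step) = 1/(1 + K_pos) with K_pos = K_p·P(0).
P(0) = 0.5914. Require 1/(1 + K_p·0.5914) = 0.01, so 1 + 0.5914·K_p = 100.
K_p = (100 − 1)/0.5914 = 167.

K_p = 167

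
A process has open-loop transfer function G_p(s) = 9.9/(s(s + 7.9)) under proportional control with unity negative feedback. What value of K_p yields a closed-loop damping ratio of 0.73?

K_p = 2.96

Closed-loop characteristic equation: s² + 7.9s + K_p·9.9 = 0.
So ω_n = √(9.9K_p) and 2ζω_n = 7.9, giving ζ = 7.9/(2√(9.9K_p)).
Setting ζ = 0.73: √(9.9K_p) = 7.9/(2·0.73) = 5.411, so K_p = 29.28/9.9 = 2.96.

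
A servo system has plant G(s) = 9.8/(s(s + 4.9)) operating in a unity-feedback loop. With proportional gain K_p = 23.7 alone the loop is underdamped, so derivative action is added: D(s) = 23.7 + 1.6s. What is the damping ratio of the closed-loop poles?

ζ = 0.675

Forward path: (23.7 + 1.6s)·9.8/(s(s+4.9)). The closed-loop characteristic equation is s² + (4.9 + 9.8·1.6)s + 9.8·23.7 = 0.
That is s² + 20.58s + 232.3 = 0, so ω_n = 15.24 rad/s and ζ = 20.58/(2·15.24) = 0.6752.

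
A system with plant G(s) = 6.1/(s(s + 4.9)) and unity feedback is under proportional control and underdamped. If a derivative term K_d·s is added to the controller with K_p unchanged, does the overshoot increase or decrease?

With PD the characteristic equation becomes s² + (a + K·K_d)s + K·K_p = 0; the damping term grows, ζ rises, overshoot falls.

decrease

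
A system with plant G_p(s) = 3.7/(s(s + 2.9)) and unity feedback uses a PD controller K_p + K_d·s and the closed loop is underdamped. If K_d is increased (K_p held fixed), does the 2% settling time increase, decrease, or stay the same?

Characteristic equation s² + (2.9 + 3.7K_d)s + 3.7K_p = 0: raising K_d increases ζω_n = (2.9+3.7K_d)/2 while the loop stays underdamped, so T_s ≈ 4/(ζω_n) decreases.

decrease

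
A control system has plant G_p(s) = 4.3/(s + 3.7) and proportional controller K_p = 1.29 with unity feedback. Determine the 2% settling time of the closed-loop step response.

T_s ≈ 0.433 s

Closed-loop transfer function: T(s) = K_p·G_p(s)/(1 + K_p·G_p(s)) = 5.547/(s + 3.7 + 5.547) = 5.547/(s + 9.247).
Time constant τ = 1/9.247 = 0.1081 s, so the 2% settling time is about 4τ = 0.433 s.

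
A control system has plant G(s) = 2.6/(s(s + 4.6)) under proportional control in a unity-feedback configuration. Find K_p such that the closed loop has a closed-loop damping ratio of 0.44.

Closed-loop characteristic equation: s² + 4.6s + K_p·2.6 = 0.
So ω_n = √(2.6K_p) and 2ζω_n = 4.6, giving ζ = 4.6/(2√(2.6K_p)).
Setting ζ = 0.44: √(2.6K_p) = 4.6/(2·0.44) = 5.227, so K_p = 27.32/2.6 = 10.5.

K_p = 10.5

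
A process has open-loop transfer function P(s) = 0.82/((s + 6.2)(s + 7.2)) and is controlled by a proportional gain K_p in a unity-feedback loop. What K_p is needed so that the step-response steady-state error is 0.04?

The loop is type 0, so e_ss(step) = 1/(1 + K_pos) with K_pos = K_p·P(0).
P(0) = 0.01837. Require 1/(1 + K_p·0.01837) = 0.04, so 1 + 0.01837·K_p = 25.
K_p = (25 − 1)/0.01837 = 1310.

K_p = 1310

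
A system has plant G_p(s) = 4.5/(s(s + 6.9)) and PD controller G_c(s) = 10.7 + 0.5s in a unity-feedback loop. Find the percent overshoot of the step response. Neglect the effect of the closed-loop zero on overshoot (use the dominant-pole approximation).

Forward path: (10.7 + 0.5s)·4.5/(s(s+6.9)). The closed-loop characteristic equation is s² + (6.9 + 4.5·0.5)s + 4.5·10.7 = 0.
That is s² + 9.15s + 48.15 = 0, so ω_n = 6.939 rad/s and ζ = 9.15/(2·6.939) = 0.6593.
%OS = 100·exp(−πζ/√(1−ζ²)) = 6.36%.

6.36%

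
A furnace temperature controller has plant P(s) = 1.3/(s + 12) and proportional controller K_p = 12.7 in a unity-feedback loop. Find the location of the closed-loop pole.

Closed-loop transfer function: T(s) = K_p·P(s)/(1 + K_p·P(s)) = 16.51/(s + 12 + 16.51) = 16.51/(s + 28.51).
The closed-loop pole is at s = −28.51.

s = -28.51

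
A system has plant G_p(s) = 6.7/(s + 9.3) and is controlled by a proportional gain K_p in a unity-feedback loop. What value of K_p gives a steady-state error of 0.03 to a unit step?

Steady-state error for a unit step on this type-0 loop is 1/(1 + K_p·G_p(0)).
G_p(0) = 0.7204. Require 1/(1 + K_p·0.7204) = 0.03, so 1 + 0.7204·K_p = 33.33.
K_p = (33.33 − 1)/0.7204 = 44.9.

K_p = 44.9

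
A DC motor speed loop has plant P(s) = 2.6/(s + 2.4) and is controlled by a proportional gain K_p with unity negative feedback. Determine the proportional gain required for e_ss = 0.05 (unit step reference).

The loop is type 0, so e_ss(step) = 1/(1 + K_pos) with K_pos = K_p·P(0).
P(0) = 1.083. Require 1/(1 + K_p·1.083) = 0.05, so 1 + 1.083·K_p = 20.
K_p = (20 − 1)/1.083 = 17.5.

K_p = 17.5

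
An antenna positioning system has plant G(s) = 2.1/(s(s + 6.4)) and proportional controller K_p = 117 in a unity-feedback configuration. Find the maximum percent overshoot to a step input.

Closed-loop characteristic equation: s² + 6.4s + 245.7 = 0, so ω_n = 15.67 rad/s and ζ = 6.4/(2·15.67) = 0.2041.
%OS = 100·exp(−πζ/√(1−ζ²)) = 100·exp(−π·0.2041/√0.9583) = 51.9%.

51.9%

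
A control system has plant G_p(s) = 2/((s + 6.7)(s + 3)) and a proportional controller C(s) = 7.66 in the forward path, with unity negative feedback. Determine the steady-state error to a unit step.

0.567

The loop is type 0. Static position error constant K_pos = C(0)·G_p(0) = 7.66·0.0995 = 0.7622.
Steady-state error to a unit step: e_ss = 1/(1+K_pos) = 1/1.762 = 0.567.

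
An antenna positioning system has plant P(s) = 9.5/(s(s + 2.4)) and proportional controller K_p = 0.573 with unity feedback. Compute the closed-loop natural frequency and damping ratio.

ω_n = 2.33 rad/s, ζ = 0.514

With unity feedback the closed-loop characteristic equation is s² + 2.4s + 0.573·9.5 = s² + 2.4s + 5.443 = 0.
So ω_n² = 5.443 ⇒ ω_n = 2.333 rad/s, and ζ = 2.4/(2ω_n) = 0.514.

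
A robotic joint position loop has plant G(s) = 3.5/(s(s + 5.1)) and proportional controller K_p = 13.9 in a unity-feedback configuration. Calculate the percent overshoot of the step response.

29.1%

The closed-loop denominator s² + 5.1s + 48.65 gives ω_n = √48.65 = 6.975 and ζ = 5.1/(2ω_n) = 0.3656.
%OS = 100·exp(−πζ/√(1−ζ²)) = 100·exp(−π·0.3656/√0.8663) = 29.1%.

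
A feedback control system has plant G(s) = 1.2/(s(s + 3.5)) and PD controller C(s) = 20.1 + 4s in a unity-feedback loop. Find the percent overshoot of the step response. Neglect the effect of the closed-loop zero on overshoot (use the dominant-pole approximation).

Forward path: (20.1 + 4s)·1.2/(s(s+3.5)). The closed-loop characteristic equation is s² + (3.5 + 1.2·4)s + 1.2·20.1 = 0.
That is s² + 8.3s + 24.12 = 0, so ω_n = 4.911 rad/s and ζ = 8.3/(2·4.911) = 0.845.
%OS = 100·exp(−πζ/√(1−ζ²)) = 0.698%.

0.698%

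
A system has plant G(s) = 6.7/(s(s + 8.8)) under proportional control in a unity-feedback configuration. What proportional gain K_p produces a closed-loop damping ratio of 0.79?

K_p = 4.63

Closed-loop characteristic equation: s² + 8.8s + K_p·6.7 = 0.
So ω_n = √(6.7K_p) and 2ζω_n = 8.8, giving ζ = 8.8/(2√(6.7K_p)).
Setting ζ = 0.79: √(6.7K_p) = 8.8/(2·0.79) = 5.57, so K_p = 31.02/6.7 = 4.63.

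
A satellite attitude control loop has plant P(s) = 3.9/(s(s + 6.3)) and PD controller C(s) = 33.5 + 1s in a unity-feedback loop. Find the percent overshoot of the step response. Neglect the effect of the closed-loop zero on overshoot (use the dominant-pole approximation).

Forward path: (33.5 + 1s)·3.9/(s(s+6.3)). The closed-loop characteristic equation is s² + (6.3 + 3.9·1)s + 3.9·33.5 = 0.
That is s² + 10.2s + 130.7 = 0, so ω_n = 11.43 rad/s and ζ = 10.2/(2·11.43) = 0.4462.
%OS = 100·exp(−πζ/√(1−ζ²)) = 20.9%.

20.9%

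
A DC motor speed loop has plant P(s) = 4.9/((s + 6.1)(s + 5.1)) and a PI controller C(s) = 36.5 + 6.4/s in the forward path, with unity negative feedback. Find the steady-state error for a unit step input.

0

The open loop C(s)P(s) has a pole at the origin (type 1), so the static position error constant is infinite and e_ss = 1/(1+∞) = 0.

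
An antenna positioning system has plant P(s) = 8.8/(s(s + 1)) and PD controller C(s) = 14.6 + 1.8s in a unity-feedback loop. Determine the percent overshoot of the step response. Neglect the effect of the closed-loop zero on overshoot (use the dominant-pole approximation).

Forward path: (14.6 + 1.8s)·8.8/(s(s+1)). The closed-loop characteristic equation is s² + (1 + 8.8·1.8)s + 8.8·14.6 = 0.
That is s² + 16.84s + 128.5 = 0, so ω_n = 11.33 rad/s and ζ = 16.84/(2·11.33) = 0.7428.
%OS = 100·exp(−πζ/√(1−ζ²)) = 3.06%.

3.06%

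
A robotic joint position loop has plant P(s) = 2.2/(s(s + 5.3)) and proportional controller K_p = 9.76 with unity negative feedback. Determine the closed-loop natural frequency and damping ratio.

ω_n = 4.63 rad/s, ζ = 0.572

1 + K_p·P(s) = 0 gives s² + 5.3s + 21.47 = 0.
So ω_n² = 21.47 ⇒ ω_n = 4.634 rad/s, and ζ = 5.3/(2ω_n) = 0.572.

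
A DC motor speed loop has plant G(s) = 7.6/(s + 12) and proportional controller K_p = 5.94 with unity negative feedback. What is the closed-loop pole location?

s = -57.14

Closed-loop transfer function: T(s) = K_p·G(s)/(1 + K_p·G(s)) = 45.14/(s + 12 + 45.14) = 45.14/(s + 57.14).
The closed-loop pole is at s = −57.14.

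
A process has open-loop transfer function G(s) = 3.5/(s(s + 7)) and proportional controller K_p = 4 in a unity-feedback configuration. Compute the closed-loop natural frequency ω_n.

The closed-loop denominator is s(s+7) + 4·3.5 = s² + 7s + 14.
So ω_n² = 14 ⇒ ω_n = 3.742 rad/s, and ζ = 7/(2ω_n) = 0.935.

ω_n = 3.74 rad/s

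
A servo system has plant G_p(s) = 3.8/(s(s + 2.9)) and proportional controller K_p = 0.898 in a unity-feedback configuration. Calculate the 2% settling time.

The closed-loop denominator s² + 2.9s + 3.412 gives ω_n = √3.412 = 1.847 and ζ = 2.9/(2ω_n) = 0.7849.
2% settling time T_s ≈ 4/(ζω_n) = 4/1.45 = 2.76 s.

T_s ≈ 2.76 s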